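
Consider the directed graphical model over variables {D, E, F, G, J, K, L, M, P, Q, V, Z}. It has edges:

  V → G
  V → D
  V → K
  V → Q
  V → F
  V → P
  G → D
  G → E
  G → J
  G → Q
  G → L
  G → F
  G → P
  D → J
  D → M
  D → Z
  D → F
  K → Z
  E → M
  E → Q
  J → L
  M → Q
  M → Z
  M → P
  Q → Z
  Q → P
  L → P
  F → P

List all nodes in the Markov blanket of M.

By definition, MB(M) is built from M's parents, M's children, and the co-parents of M.
M's children: P, Q, Z.
Parents of M: D, E.
Other parents of M's children:
  Q also has parents E, G, V.
  parents(Z) \ {M} = {D, K, Q}.
  P's other parents are F, G, L, Q, V.
So the Markov blanket of M is {D, E, F, G, K, L, P, Q, V, Z}.

{D, E, F, G, K, L, P, Q, V, Z}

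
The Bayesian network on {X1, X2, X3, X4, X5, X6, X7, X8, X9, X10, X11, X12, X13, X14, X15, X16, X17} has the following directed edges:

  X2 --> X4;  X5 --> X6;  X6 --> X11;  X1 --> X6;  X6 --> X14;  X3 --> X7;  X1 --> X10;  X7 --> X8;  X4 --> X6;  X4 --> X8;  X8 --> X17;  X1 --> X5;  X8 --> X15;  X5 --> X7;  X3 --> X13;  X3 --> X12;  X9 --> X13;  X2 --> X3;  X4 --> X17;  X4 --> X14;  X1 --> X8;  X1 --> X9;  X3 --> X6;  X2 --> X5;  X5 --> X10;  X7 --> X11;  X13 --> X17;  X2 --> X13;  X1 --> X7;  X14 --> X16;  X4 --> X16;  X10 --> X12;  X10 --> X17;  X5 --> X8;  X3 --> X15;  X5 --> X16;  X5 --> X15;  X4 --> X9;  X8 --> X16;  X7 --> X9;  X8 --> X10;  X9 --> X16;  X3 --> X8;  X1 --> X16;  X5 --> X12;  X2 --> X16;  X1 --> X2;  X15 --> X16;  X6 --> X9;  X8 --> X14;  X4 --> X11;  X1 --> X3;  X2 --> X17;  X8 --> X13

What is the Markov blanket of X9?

{X1, X2, X3, X4, X5, X6, X7, X8, X13, X14, X15, X16}

By definition, MB(X9) is built from X9's parents, X9's children, and the co-parents of X9.
X9's parents: X1, X4, X6, X7.
X9's children: X13, X16.
For each child, the remaining parents (spouses of X9):
  parents(X13) \ {X9} = {X2, X3, X8}.
  parents(X16) \ {X9} = {X1, X2, X4, X5, X8, X14, X15}.
So the Markov blanket of X9 is {X1, X2, X3, X4, X5, X6, X7, X8, X13, X14, X15, X16}.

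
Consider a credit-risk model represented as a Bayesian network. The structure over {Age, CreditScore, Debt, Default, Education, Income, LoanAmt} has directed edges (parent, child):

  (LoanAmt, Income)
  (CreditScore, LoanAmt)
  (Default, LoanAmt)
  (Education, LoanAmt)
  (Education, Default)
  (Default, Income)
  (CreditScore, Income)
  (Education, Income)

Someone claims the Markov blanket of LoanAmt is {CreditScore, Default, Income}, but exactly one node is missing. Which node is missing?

By definition, MB(LoanAmt) is built from LoanAmt's parents, LoanAmt's children, and the co-parents of LoanAmt.
LoanAmt's parents: CreditScore, Default, Education.
LoanAmt has child Income.
Parents of each child, excluding LoanAmt:
  Income's other parents are CreditScore, Default, Education.
MB(LoanAmt) = {CreditScore, Default, Education, Income}.
Comparing with the claimed set, Education is missing.

Education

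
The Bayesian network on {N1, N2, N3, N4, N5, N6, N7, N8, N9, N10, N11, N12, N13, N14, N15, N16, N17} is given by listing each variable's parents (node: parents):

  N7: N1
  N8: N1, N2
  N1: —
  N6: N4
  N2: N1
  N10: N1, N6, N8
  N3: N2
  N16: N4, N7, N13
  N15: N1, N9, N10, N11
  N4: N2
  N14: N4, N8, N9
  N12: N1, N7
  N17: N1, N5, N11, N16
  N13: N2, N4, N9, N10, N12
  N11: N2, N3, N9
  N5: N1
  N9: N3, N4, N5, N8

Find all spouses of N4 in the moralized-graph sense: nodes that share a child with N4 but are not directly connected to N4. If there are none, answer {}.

Children of N4: N6, N9, N13, N14, N16.
  N6 has no other parent.
  parents(N9) \ {N4} = {N3, N5, N8}.
  N13 also has parents N2, N9, N10, N12.
  N14's other parents are N8, N9.
  N16 also has parents N7, N13.
Excluding nodes already adjacent to N4 (N2, N6, N9, N13, N14, N16), the co-parent-only contribution is {N3, N5, N7, N8, N10, N12}.

{N3, N5, N7, N8, N10, N12}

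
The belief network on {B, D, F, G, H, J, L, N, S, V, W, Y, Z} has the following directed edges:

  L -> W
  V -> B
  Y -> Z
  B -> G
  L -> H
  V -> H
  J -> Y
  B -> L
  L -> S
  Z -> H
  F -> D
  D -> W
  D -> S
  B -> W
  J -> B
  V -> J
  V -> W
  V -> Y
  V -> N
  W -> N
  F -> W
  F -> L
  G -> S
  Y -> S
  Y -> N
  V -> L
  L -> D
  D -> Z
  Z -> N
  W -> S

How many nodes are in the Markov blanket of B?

B's children: G, L, W.
B has parents J, V.
Other parents of B's children:
  G: —
  L: F, V
  W: D, F, L, V
MB(B) = {D, F, G, J, L, V, W}, which has 7 nodes.

7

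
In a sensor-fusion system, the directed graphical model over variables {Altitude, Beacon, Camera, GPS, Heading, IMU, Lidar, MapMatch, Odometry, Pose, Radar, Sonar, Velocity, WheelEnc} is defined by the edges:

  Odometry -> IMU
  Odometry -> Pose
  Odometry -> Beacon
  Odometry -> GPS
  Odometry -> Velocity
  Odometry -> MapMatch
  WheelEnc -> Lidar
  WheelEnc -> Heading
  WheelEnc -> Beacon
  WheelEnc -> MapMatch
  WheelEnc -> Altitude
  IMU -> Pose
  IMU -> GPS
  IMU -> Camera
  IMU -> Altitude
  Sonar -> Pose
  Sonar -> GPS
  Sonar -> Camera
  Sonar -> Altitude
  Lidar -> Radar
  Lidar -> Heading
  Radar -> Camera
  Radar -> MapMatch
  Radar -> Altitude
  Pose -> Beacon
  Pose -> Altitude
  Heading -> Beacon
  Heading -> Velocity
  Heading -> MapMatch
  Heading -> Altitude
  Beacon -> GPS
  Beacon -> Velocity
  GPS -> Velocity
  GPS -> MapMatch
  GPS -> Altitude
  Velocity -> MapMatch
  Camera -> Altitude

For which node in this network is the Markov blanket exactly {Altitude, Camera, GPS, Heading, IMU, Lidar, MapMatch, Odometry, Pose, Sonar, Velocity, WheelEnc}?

Radar

The target node must have every member of {Altitude, Camera, GPS, Heading, IMU, Lidar, MapMatch, Odometry, Pose, Sonar, Velocity, WheelEnc} as a parent, child, or co-parent, and no others.
Parents of Radar: Lidar; children: Altitude, Camera, MapMatch; co-parents: Camera, GPS, Heading, IMU, Odometry, Pose, Sonar, Velocity, WheelEnc.
These exactly cover the given set, so the node is Radar.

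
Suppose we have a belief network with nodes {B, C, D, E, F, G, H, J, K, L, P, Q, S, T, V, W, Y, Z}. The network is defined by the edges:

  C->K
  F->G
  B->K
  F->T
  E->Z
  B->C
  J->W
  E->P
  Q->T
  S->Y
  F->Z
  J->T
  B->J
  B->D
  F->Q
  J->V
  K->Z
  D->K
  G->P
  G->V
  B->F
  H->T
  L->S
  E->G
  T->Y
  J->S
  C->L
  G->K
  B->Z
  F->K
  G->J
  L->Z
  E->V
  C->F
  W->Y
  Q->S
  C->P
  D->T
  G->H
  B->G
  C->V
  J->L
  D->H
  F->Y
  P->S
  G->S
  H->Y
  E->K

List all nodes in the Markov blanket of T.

The Markov blanket of a node is its parents, its children, and the other parents of its children.
Pa(T) = {D, F, H, J, Q}.
Ch(T) = {Y}.
Co-parents of T (other parents of its children):
  parents(Y) \ {T} = {F, H, S, W}.
Taking the union gives {D, F, H, J, Q, S, W, Y}.

{D, F, H, J, Q, S, W, Y}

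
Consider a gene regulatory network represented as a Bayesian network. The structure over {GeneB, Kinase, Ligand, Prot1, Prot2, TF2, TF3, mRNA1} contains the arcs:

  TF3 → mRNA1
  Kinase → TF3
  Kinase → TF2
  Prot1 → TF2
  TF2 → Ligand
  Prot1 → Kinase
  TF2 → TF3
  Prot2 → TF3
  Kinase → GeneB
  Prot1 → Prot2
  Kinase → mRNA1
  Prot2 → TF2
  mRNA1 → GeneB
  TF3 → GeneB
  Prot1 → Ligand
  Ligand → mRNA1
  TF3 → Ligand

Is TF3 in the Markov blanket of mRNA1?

Yes

TF3 is a parent of mRNA1.
So TF3 ∈ MB(mRNA1).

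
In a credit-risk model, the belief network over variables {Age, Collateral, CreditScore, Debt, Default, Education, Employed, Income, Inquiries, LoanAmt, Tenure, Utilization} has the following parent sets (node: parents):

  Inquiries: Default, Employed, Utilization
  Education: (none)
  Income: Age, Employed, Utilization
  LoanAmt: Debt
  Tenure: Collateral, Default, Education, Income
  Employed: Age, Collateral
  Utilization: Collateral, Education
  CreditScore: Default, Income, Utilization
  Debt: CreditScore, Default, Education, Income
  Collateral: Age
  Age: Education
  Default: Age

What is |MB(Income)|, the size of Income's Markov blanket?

9

Pa(Income) = {Age, Employed, Utilization}.
Income has children CreditScore, Debt, Tenure.
Co-parents of Income (other parents of its children):
  CreditScore's other parents are Default, Utilization.
  Debt also has parents CreditScore, Default, Education.
  Tenure's other parents are Collateral, Default, Education.
MB(Income) = {Age, Collateral, CreditScore, Debt, Default, Education, Employed, Tenure, Utilization}, which has 9 nodes.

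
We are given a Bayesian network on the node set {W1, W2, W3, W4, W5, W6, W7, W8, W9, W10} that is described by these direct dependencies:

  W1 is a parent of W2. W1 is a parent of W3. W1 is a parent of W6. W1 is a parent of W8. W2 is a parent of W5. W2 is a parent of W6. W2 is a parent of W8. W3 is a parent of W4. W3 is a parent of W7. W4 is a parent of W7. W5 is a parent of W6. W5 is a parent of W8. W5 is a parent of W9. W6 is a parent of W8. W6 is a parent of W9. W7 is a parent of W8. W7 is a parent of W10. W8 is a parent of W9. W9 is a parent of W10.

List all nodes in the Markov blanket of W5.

W5 has parent W2.
W5 has children W6, W8, W9.
Other parents of W5's children:
  W6: W1, W2
  W8: W1, W2, W6, W7
  W9: W6, W8
Union: {W2} ∪ {W6, W8, W9} ∪ {W1, W2, W6, W7, W8} = {W1, W2, W6, W7, W8, W9}.

{W1, W2, W6, W7, W8, W9}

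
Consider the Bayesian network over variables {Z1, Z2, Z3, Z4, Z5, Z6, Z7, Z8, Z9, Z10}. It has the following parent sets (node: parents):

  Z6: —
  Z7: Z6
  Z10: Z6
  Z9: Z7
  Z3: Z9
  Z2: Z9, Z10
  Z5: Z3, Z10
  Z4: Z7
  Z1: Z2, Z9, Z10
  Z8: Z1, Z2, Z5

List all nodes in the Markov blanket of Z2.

Z2's children: Z1, Z8.
Z2 has parents Z9, Z10.
For each child, the remaining parents (spouses of Z2):
  parents(Z1) \ {Z2} = {Z9, Z10}.
  Z8 also has parents Z1, Z5.
Union: {Z9, Z10} ∪ {Z1, Z8} ∪ {Z1, Z5, Z9, Z10} = {Z1, Z5, Z8, Z9, Z10}.

{Z1, Z5, Z8, Z9, Z10}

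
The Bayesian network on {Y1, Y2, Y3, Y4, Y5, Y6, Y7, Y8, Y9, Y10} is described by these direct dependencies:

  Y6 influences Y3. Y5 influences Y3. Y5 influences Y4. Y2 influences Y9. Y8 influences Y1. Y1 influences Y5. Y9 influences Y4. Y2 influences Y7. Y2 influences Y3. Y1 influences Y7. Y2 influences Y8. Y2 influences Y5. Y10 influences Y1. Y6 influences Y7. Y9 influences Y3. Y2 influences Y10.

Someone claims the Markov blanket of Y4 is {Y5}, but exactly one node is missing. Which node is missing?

The Markov blanket of a node is its parents, its children, and the other parents of its children.
Y4 has parents Y5, Y9.
Ch(Y4) = {}.
With no children, Y4 has no spouses; the co-parent set is empty.
MB(Y4) = {Y5, Y9}.
Comparing with the claimed set, Y9 is missing.

Y9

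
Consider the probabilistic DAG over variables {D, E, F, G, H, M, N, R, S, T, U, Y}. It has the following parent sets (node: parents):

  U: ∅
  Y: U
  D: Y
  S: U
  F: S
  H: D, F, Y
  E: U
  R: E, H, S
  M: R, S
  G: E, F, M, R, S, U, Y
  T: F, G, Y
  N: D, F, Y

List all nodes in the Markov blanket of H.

Pa(H) = {D, F, Y}.
Ch(H) = {R}.
Co-parents of H (other parents of its children):
  R's other parents are E, S.
MB(H) = {D, E, F, R, S, Y}.

{D, E, F, R, S, Y}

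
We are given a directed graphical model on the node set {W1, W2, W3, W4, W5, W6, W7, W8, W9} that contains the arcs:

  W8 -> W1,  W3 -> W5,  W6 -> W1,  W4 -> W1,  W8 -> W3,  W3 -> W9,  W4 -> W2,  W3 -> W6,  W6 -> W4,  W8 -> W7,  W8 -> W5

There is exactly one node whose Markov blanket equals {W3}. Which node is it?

The target node must have every member of {W3} as a parent, child, or co-parent, and no others.
Parents of W9: W3; children: none; co-parents: none.
These exactly cover the given set, so the node is W9.

W9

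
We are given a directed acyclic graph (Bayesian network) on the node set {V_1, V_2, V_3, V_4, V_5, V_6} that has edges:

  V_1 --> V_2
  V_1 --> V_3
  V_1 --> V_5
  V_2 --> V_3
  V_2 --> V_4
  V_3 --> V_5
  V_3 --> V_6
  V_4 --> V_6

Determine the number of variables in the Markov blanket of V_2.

3

Pa(V_2) = {V_1}.
Children of V_2: V_3, V_4.
Other parents of V_2's children:
  V_3 also has parent V_1.
  V_4 has no other parent.
MB(V_2) = {V_1, V_3, V_4}, which has 3 nodes.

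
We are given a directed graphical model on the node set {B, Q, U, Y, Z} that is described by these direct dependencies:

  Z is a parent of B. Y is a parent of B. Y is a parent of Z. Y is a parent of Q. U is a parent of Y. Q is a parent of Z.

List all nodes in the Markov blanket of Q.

{Y, Z}

By definition, MB(Q) is built from Q's parents, Q's children, and the co-parents of Q.
Q has parent Y.
Q has child Z.
Co-parents of Q (other parents of its children):
  Z: Y
So the Markov blanket of Q is {Y, Z}.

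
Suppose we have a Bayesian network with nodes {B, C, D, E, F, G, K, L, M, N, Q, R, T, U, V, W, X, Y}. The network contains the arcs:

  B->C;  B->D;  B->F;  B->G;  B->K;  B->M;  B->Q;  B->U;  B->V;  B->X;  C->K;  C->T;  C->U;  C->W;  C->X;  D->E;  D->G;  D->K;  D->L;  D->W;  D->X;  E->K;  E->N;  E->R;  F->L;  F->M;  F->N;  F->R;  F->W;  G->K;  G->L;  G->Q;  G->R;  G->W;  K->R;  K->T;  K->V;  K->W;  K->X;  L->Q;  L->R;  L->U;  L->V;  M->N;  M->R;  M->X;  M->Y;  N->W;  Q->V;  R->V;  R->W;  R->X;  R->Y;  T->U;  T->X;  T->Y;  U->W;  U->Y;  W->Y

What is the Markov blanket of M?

{B, C, D, E, F, G, K, L, N, R, T, U, W, X, Y}

The Markov blanket of a node is its parents, its children, and the other parents of its children.
M's children: N, R, X, Y.
Parents of M: B, F.
For each child, the remaining parents (spouses of M):
  N's other parents are E, F.
  R's other parents are E, F, G, K, L.
  parents(X) \ {M} = {B, C, D, K, R, T}.
  Y also has parents R, T, U, W.
So the Markov blanket of M is {B, C, D, E, F, G, K, L, N, R, T, U, W, X, Y}.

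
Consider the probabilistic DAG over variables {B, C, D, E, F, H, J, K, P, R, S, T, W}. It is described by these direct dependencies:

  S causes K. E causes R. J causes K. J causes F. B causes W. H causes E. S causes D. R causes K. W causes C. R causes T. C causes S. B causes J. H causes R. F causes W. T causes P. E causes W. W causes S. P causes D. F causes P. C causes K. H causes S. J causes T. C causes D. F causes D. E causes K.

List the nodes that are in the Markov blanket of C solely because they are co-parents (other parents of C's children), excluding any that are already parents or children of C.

{E, F, H, J, P, R}

Children of C: D, K, S.
  parents(S) \ {C} = {H, W}.
  D's other parents are F, P, S.
  parents(K) \ {C} = {E, J, R, S}.
Excluding nodes already adjacent to C (D, K, S, W), the co-parent-only contribution is {E, F, H, J, P, R}.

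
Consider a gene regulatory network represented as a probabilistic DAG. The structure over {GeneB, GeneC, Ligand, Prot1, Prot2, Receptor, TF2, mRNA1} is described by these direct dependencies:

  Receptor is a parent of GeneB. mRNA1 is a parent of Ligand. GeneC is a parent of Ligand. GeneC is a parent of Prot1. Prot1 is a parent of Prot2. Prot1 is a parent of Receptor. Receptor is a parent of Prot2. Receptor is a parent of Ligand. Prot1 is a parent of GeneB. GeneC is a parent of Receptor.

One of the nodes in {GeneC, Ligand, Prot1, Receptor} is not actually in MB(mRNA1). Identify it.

A node's Markov blanket = Pa ∪ Ch ∪ (parents of Ch other than the node itself).
mRNA1's parents: none.
mRNA1 has child Ligand.
Other parents of mRNA1's children:
  Ligand: GeneC, Receptor
MB(mRNA1) = {GeneC, Ligand, Receptor}.
Prot1 is neither a parent, child, nor co-parent of mRNA1, so it does not belong.

Prot1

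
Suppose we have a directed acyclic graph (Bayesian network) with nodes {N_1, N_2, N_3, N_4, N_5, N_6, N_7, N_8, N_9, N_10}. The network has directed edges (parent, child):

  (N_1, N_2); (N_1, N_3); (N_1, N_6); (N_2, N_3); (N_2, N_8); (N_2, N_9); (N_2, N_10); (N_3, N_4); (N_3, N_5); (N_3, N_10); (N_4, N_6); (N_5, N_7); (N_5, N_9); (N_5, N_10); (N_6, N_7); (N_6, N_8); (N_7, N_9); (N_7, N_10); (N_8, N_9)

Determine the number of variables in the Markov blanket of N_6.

Parents of N_6: N_1, N_4.
Ch(N_6) = {N_7, N_8}.
Co-parents of N_6 (other parents of its children):
  N_7 also has parent N_5.
  N_8 also has parent N_2.
MB(N_6) = {N_1, N_2, N_4, N_5, N_7, N_8}, which has 6 nodes.

6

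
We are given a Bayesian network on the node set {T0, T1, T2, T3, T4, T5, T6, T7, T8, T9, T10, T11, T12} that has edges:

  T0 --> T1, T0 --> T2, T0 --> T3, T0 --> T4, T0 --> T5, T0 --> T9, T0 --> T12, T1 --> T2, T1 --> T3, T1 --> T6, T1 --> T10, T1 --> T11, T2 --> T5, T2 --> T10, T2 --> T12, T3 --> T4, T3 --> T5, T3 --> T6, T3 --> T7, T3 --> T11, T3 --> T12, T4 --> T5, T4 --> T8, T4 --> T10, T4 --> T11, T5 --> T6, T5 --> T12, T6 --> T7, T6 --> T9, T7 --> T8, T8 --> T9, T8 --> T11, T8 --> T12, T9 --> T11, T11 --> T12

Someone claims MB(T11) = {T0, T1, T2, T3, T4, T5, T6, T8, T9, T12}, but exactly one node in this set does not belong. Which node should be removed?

T11's children: T12.
Parents of T11: T1, T3, T4, T8, T9.
Other parents of T11's children:
  T12's other parents are T0, T2, T3, T5, T8.
MB(T11) = {T0, T1, T2, T3, T4, T5, T8, T9, T12}.
T6 is neither a parent, child, nor co-parent of T11, so it does not belong.

T6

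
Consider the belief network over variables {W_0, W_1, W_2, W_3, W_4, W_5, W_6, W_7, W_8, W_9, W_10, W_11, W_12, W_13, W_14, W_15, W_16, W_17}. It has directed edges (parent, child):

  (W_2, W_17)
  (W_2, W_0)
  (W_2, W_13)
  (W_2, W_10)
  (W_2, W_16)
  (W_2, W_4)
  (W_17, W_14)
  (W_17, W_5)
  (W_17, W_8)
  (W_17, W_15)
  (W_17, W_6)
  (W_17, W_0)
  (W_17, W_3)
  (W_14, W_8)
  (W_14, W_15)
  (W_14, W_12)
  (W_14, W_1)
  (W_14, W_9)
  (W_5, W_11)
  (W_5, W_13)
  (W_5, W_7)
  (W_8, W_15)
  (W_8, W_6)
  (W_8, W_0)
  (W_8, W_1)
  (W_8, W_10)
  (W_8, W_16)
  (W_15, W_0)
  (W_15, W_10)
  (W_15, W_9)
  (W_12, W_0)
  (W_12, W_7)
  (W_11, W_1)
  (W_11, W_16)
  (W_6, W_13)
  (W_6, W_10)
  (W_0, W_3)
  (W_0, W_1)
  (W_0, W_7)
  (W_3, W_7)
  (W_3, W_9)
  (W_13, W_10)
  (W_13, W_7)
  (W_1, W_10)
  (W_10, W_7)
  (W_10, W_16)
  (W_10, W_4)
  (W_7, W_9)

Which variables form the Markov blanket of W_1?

{W_0, W_2, W_6, W_8, W_10, W_11, W_13, W_14, W_15}

The Markov blanket of a node is its parents, its children, and the other parents of its children.
Children of W_1: W_10.
W_1's parents: W_0, W_8, W_11, W_14.
Parents of each child, excluding W_1:
  W_10: W_2, W_6, W_8, W_13, W_15
So the Markov blanket of W_1 is {W_0, W_2, W_6, W_8, W_10, W_11, W_13, W_14, W_15}.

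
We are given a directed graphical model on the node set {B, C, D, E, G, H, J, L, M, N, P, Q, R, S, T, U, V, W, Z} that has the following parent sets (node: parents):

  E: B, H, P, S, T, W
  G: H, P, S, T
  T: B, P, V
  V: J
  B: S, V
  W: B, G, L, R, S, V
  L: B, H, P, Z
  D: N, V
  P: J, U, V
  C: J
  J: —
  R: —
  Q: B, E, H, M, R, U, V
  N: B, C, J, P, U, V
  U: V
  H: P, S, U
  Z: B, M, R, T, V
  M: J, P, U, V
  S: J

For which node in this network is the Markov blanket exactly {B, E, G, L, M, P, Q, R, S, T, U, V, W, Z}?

H

The target node must have every member of {B, E, G, L, M, P, Q, R, S, T, U, V, W, Z} as a parent, child, or co-parent, and no others.
Parents of H: P, S, U; children: E, G, L, Q; co-parents: B, E, M, P, R, S, T, U, V, W, Z.
These exactly cover the given set, so the node is H.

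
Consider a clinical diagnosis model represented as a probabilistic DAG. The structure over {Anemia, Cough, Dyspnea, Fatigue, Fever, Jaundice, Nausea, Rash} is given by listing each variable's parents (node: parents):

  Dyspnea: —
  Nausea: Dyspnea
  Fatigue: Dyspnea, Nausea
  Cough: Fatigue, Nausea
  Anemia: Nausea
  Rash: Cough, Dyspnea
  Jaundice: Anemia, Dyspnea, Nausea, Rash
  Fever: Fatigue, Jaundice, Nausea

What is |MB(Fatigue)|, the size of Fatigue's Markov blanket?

5

The Markov blanket of a node is its parents, its children, and the other parents of its children.
Parents of Fatigue: Dyspnea, Nausea.
Fatigue has children Cough, Fever.
Co-parents of Fatigue (other parents of its children):
  Cough: Nausea
  Fever: Jaundice, Nausea
MB(Fatigue) = {Cough, Dyspnea, Fever, Jaundice, Nausea}, which has 5 nodes.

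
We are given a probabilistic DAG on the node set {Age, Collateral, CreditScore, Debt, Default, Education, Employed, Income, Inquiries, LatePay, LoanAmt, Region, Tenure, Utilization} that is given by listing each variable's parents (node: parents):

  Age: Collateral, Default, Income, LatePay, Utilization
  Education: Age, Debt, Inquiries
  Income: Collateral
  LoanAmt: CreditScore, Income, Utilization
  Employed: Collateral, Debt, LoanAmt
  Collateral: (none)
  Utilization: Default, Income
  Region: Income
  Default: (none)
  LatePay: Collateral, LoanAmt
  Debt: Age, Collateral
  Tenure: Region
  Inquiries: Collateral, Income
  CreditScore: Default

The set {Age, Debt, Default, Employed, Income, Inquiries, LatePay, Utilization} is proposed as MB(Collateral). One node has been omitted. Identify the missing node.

By definition, MB(Collateral) is built from Collateral's parents, Collateral's children, and the co-parents of Collateral.
Ch(Collateral) = {Age, Debt, Employed, Income, Inquiries, LatePay}.
Pa(Collateral) = {}.
Other parents of Collateral's children:
  Income has no other parent.
  Inquiries's other parent is Income.
  LatePay also has parent LoanAmt.
  Age also has parents Default, Income, LatePay, Utilization.
  Debt's other parent is Age.
  Employed's other parents are Debt, LoanAmt.
MB(Collateral) = {Age, Debt, Default, Employed, Income, Inquiries, LatePay, LoanAmt, Utilization}.
Comparing with the claimed set, LoanAmt is missing.

LoanAmt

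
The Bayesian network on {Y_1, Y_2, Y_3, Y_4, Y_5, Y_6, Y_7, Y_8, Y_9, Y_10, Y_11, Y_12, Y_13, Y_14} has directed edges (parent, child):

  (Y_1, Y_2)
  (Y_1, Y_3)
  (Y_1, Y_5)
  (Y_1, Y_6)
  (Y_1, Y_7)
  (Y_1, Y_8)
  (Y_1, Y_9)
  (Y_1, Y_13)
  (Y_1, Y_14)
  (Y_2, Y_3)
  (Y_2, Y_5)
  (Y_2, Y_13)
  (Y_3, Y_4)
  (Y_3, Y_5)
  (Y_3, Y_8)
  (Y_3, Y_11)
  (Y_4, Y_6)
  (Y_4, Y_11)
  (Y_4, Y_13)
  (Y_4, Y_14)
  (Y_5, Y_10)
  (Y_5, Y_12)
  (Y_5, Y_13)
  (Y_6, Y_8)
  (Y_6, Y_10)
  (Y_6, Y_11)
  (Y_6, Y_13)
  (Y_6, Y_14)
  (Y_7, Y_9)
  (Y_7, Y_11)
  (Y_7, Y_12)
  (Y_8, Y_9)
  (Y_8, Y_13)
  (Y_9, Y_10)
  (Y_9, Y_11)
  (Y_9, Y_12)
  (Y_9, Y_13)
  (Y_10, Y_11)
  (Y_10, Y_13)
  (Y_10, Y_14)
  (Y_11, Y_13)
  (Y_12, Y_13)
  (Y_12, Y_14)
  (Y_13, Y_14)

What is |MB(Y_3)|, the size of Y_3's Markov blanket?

10

The Markov blanket of a node is its parents, its children, and the other parents of its children.
Pa(Y_3) = {Y_1, Y_2}.
Children of Y_3: Y_4, Y_5, Y_8, Y_11.
Co-parents of Y_3 (other parents of its children):
  Y_4 has no other parent.
  parents(Y_5) \ {Y_3} = {Y_1, Y_2}.
  parents(Y_8) \ {Y_3} = {Y_1, Y_6}.
  Y_11's other parents are Y_4, Y_6, Y_7, Y_9, Y_10.
MB(Y_3) = {Y_1, Y_2, Y_4, Y_5, Y_6, Y_7, Y_8, Y_9, Y_10, Y_11}, which has 10 nodes.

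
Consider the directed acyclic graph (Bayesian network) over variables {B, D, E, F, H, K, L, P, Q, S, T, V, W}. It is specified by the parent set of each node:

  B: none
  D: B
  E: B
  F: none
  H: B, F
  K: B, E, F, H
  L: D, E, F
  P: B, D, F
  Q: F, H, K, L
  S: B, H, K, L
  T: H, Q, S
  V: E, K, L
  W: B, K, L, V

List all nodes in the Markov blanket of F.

{B, D, E, H, K, L, P, Q}

A node's Markov blanket = Pa ∪ Ch ∪ (parents of Ch other than the node itself).
Ch(F) = {H, K, L, P, Q}.
Parents of F: none.
For each child, the remaining parents (spouses of F):
  parents(H) \ {F} = {B}.
  K also has parents B, E, H.
  L's other parents are D, E.
  parents(P) \ {F} = {B, D}.
  Q's other parents are H, K, L.
Taking the union gives {B, D, E, H, K, L, P, Q}.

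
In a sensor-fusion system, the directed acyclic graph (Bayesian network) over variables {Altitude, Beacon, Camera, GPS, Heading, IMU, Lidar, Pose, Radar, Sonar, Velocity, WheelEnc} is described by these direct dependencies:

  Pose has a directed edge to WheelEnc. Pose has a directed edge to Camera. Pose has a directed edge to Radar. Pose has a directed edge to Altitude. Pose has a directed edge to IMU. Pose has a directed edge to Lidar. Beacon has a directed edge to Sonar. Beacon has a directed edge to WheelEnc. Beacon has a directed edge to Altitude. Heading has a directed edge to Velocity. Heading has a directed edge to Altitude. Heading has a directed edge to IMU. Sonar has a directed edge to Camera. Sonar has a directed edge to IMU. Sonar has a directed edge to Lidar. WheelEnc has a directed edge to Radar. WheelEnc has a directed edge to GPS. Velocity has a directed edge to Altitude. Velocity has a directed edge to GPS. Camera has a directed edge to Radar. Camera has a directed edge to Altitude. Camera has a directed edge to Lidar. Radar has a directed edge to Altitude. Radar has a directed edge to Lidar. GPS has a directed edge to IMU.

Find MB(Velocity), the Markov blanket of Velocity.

{Altitude, Beacon, Camera, GPS, Heading, Pose, Radar, WheelEnc}

A node's Markov blanket = Pa ∪ Ch ∪ (parents of Ch other than the node itself).
Velocity's parents: Heading.
Ch(Velocity) = {Altitude, GPS}.
For each child, the remaining parents (spouses of Velocity):
  parents(Altitude) \ {Velocity} = {Beacon, Camera, Heading, Pose, Radar}.
  GPS also has parent WheelEnc.
So the Markov blanket of Velocity is {Altitude, Beacon, Camera, GPS, Heading, Pose, Radar, WheelEnc}.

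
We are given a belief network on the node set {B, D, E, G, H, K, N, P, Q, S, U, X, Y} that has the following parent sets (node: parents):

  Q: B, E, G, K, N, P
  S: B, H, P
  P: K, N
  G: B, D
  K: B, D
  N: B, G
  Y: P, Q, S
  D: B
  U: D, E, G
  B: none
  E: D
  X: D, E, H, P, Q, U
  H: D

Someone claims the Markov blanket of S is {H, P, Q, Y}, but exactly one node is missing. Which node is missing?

B

Recall MB(v) = parents ∪ children ∪ spouses, where spouses are the other parents of v's children.
S's children: Y.
Parents of S: B, H, P.
Co-parents of S (other parents of its children):
  Y also has parents P, Q.
MB(S) = {B, H, P, Q, Y}.
Comparing with the claimed set, B is missing.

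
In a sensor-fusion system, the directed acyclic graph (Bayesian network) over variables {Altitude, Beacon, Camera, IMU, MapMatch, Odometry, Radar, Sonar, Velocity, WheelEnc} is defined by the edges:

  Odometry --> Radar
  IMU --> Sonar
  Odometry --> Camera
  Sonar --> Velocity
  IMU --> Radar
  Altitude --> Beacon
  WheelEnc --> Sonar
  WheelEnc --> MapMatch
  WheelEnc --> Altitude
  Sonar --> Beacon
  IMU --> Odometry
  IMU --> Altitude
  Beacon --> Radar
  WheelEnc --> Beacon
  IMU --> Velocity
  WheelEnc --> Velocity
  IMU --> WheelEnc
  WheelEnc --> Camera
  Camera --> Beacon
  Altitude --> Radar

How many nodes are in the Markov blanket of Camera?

Camera's children: Beacon.
Parents of Camera: Odometry, WheelEnc.
Other parents of Camera's children:
  parents(Beacon) \ {Camera} = {Altitude, Sonar, WheelEnc}.
MB(Camera) = {Altitude, Beacon, Odometry, Sonar, WheelEnc}, which has 5 nodes.

5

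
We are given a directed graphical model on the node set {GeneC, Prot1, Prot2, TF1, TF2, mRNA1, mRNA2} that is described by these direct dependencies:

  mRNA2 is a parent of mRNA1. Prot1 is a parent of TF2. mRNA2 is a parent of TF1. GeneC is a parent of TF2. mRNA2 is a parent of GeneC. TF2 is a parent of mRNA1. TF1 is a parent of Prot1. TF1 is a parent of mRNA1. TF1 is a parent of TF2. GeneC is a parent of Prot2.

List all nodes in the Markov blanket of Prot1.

{GeneC, TF1, TF2}

Parents of Prot1: TF1.
Children of Prot1: TF2.
Co-parents of Prot1 (other parents of its children):
  parents(TF2) \ {Prot1} = {GeneC, TF1}.
MB(Prot1) = {GeneC, TF1, TF2}.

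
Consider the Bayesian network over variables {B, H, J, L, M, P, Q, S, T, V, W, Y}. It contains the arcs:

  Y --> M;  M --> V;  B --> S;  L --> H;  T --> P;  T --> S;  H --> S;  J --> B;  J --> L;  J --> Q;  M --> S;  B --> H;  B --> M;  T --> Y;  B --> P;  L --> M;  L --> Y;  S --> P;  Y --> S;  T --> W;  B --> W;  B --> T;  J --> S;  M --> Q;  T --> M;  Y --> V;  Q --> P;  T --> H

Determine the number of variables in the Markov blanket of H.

By definition, MB(H) is built from H's parents, H's children, and the co-parents of H.
H's parents: B, L, T.
Children of H: S.
Parents of each child, excluding H:
  S also has parents B, J, M, T, Y.
MB(H) = {B, J, L, M, S, T, Y}, which has 7 nodes.

7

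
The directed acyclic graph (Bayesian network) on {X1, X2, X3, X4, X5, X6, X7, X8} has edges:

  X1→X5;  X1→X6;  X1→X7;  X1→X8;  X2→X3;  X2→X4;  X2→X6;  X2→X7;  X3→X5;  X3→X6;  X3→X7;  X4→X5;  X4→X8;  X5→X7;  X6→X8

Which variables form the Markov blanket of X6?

Ch(X6) = {X8}.
X6's parents: X1, X2, X3.
For each child, the remaining parents (spouses of X6):
  X8: X1, X4
Union: {X1, X2, X3} ∪ {X8} ∪ {X1, X4} = {X1, X2, X3, X4, X8}.

{X1, X2, X3, X4, X8}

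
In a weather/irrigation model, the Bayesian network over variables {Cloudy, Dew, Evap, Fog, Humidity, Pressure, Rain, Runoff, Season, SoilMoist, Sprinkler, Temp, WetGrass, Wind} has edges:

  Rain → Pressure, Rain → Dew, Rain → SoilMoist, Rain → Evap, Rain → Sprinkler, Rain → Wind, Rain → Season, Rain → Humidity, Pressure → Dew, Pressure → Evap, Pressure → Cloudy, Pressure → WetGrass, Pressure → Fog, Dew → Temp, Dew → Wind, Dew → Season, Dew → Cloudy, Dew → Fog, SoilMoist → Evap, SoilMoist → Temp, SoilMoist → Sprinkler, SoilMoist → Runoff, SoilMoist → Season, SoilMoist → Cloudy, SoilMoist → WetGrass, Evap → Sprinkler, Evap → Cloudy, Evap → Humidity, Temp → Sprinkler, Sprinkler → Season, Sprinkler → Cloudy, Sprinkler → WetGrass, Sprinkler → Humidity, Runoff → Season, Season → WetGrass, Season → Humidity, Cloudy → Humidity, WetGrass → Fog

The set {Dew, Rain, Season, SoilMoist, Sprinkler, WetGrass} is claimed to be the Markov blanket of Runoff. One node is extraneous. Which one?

Recall MB(v) = parents ∪ children ∪ spouses, where spouses are the other parents of v's children.
Runoff's children: Season.
Runoff's parents: SoilMoist.
Other parents of Runoff's children:
  Season's other parents are Dew, Rain, SoilMoist, Sprinkler.
MB(Runoff) = {Dew, Rain, Season, SoilMoist, Sprinkler}.
WetGrass is neither a parent, child, nor co-parent of Runoff, so it does not belong.

WetGrass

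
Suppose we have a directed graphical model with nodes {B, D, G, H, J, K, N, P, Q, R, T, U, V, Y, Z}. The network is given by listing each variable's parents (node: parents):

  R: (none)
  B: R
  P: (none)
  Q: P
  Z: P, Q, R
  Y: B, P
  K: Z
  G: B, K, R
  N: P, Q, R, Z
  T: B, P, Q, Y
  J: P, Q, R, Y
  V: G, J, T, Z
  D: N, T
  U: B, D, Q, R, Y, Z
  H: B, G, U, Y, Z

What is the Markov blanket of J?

J's parents: P, Q, R, Y.
J has child V.
For each child, the remaining parents (spouses of J):
  parents(V) \ {J} = {G, T, Z}.
MB(J) = {G, P, Q, R, T, V, Y, Z}.

{G, P, Q, R, T, V, Y, Z}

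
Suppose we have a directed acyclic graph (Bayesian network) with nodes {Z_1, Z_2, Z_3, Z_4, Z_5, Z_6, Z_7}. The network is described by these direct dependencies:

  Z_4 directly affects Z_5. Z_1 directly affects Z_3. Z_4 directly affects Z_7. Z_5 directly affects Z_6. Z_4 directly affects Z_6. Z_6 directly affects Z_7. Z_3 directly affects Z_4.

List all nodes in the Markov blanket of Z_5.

A node's Markov blanket = Pa ∪ Ch ∪ (parents of Ch other than the node itself).
Ch(Z_5) = {Z_6}.
Pa(Z_5) = {Z_4}.
Co-parents of Z_5 (other parents of its children):
  parents(Z_6) \ {Z_5} = {Z_4}.
Taking the union gives {Z_4, Z_6}.

{Z_4, Z_6}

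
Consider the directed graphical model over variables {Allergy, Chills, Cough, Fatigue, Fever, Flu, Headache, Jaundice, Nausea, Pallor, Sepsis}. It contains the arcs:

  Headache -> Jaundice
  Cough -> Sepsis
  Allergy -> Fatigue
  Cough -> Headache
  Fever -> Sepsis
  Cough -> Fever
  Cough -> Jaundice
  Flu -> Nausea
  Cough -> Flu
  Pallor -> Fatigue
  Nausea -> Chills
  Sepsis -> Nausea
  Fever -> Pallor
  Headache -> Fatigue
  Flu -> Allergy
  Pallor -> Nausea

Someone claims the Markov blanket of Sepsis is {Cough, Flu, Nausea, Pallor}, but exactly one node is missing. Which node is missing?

Fever

The Markov blanket of a node is its parents, its children, and the other parents of its children.
Parents of Sepsis: Cough, Fever.
Sepsis's children: Nausea.
Co-parents of Sepsis (other parents of its children):
  Nausea's other parents are Flu, Pallor.
MB(Sepsis) = {Cough, Fever, Flu, Nausea, Pallor}.
Comparing with the claimed set, Fever is missing.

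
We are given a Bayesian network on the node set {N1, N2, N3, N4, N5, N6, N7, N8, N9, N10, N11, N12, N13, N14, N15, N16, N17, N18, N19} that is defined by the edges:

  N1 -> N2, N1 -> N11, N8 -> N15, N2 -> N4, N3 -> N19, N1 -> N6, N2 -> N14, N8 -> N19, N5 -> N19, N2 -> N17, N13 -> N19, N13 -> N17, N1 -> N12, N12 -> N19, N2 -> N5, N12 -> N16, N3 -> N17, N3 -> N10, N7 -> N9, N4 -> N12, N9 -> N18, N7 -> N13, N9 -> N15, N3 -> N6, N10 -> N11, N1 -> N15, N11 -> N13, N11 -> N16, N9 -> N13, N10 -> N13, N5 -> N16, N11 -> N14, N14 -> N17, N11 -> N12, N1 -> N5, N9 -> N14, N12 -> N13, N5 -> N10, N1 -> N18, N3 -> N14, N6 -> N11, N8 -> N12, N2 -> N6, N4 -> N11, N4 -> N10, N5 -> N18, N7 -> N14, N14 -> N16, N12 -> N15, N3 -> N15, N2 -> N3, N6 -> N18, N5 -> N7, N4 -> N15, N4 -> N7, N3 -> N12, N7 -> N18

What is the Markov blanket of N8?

{N1, N3, N4, N5, N9, N11, N12, N13, N15, N19}

Recall MB(v) = parents ∪ children ∪ spouses, where spouses are the other parents of v's children.
Children of N8: N12, N15, N19.
Pa(N8) = {}.
Other parents of N8's children:
  N12's other parents are N1, N3, N4, N11.
  N15's other parents are N1, N3, N4, N9, N12.
  N19 also has parents N3, N5, N12, N13.
So the Markov blanket of N8 is {N1, N3, N4, N5, N9, N11, N12, N13, N15, N19}.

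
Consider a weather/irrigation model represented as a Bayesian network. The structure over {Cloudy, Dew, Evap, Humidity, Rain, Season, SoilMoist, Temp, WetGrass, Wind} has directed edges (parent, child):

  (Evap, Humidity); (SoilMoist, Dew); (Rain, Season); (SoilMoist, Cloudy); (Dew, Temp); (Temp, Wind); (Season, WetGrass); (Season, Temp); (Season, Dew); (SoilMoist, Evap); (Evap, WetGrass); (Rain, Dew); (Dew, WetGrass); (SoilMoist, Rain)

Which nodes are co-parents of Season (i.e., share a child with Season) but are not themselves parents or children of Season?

{Evap, SoilMoist}

Children of Season: Dew, Temp, WetGrass.
  Dew's other parents are Rain, SoilMoist.
  parents(WetGrass) \ {Season} = {Dew, Evap}.
  parents(Temp) \ {Season} = {Dew}.
Excluding nodes already adjacent to Season (Dew, Rain, Temp, WetGrass), the co-parent-only contribution is {Evap, SoilMoist}.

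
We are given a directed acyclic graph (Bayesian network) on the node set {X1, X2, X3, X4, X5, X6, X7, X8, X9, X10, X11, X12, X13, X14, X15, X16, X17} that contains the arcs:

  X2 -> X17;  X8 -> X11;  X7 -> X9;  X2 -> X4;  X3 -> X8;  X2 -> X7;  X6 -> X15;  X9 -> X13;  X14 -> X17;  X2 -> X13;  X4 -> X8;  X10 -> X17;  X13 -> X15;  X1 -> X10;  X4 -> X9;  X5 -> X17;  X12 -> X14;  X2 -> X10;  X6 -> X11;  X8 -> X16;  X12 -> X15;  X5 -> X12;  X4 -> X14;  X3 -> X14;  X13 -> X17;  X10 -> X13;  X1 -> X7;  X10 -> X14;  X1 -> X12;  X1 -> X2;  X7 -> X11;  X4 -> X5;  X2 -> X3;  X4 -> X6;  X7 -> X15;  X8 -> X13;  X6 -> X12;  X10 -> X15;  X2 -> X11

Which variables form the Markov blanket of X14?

Recall MB(v) = parents ∪ children ∪ spouses, where spouses are the other parents of v's children.
Children of X14: X17.
X14 has parents X3, X4, X10, X12.
Parents of each child, excluding X14:
  X17: X2, X5, X10, X13
So the Markov blanket of X14 is {X2, X3, X4, X5, X10, X12, X13, X17}.

{X2, X3, X4, X5, X10, X12, X13, X17}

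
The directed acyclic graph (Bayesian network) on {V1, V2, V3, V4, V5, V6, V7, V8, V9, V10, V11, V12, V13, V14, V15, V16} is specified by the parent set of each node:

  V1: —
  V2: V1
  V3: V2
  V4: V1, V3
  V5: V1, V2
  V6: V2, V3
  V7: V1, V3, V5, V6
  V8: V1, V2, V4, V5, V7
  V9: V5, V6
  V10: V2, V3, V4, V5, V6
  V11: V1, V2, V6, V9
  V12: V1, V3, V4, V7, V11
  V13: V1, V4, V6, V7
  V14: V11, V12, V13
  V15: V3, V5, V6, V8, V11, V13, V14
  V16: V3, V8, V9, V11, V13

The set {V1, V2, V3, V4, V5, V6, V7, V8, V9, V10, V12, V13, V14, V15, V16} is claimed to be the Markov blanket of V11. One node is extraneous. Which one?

V10

Ch(V11) = {V12, V14, V15, V16}.
V11 has parents V1, V2, V6, V9.
Other parents of V11's children:
  V12: V1, V3, V4, V7
  V14: V12, V13
  V15: V3, V5, V6, V8, V13, V14
  V16: V3, V8, V9, V13
MB(V11) = {V1, V2, V3, V4, V5, V6, V7, V8, V9, V12, V13, V14, V15, V16}.
V10 is neither a parent, child, nor co-parent of V11, so it does not belong.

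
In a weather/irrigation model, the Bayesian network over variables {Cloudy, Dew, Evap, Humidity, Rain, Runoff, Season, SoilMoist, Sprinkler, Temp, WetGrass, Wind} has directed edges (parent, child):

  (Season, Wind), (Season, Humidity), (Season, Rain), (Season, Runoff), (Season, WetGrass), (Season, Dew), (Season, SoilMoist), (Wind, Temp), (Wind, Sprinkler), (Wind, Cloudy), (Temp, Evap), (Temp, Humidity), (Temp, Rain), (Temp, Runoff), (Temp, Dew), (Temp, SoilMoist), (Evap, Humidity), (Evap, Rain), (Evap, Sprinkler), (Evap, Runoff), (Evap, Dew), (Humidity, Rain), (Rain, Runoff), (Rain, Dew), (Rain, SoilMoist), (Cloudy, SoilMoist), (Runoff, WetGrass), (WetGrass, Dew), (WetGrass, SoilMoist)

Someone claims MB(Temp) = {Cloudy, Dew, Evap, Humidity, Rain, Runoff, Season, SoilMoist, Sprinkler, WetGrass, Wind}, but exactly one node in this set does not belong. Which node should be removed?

Sprinkler

Recall MB(v) = parents ∪ children ∪ spouses, where spouses are the other parents of v's children.
Ch(Temp) = {Dew, Evap, Humidity, Rain, Runoff, SoilMoist}.
Temp has parent Wind.
For each child, the remaining parents (spouses of Temp):
  Evap has no other parent.
  parents(Humidity) \ {Temp} = {Evap, Season}.
  Rain also has parents Evap, Humidity, Season.
  parents(Runoff) \ {Temp} = {Evap, Rain, Season}.
  parents(Dew) \ {Temp} = {Evap, Rain, Season, WetGrass}.
  SoilMoist's other parents are Cloudy, Rain, Season, WetGrass.
MB(Temp) = {Cloudy, Dew, Evap, Humidity, Rain, Runoff, Season, SoilMoist, WetGrass, Wind}.
Sprinkler is neither a parent, child, nor co-parent of Temp, so it does not belong.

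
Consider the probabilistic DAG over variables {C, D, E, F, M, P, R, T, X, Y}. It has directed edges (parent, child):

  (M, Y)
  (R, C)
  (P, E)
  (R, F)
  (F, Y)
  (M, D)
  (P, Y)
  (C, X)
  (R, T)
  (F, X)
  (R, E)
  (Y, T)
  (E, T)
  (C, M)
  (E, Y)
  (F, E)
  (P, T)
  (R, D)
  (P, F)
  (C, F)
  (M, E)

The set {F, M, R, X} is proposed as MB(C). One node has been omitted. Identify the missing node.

A node's Markov blanket = Pa ∪ Ch ∪ (parents of Ch other than the node itself).
C has parent R.
C has children F, M, X.
Parents of each child, excluding C:
  M has no other parent.
  parents(F) \ {C} = {P, R}.
  X also has parent F.
MB(C) = {F, M, P, R, X}.
Comparing with the claimed set, P is missing.

P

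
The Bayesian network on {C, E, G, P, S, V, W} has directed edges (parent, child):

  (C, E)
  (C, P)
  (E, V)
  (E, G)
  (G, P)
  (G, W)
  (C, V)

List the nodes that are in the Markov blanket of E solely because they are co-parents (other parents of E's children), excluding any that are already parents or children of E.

Children of E: G, V.
  G: no additional parents.
  parents(V) \ {E} = {C}.
Excluding nodes already adjacent to E (C, G, V), the co-parent-only contribution is {}.

{}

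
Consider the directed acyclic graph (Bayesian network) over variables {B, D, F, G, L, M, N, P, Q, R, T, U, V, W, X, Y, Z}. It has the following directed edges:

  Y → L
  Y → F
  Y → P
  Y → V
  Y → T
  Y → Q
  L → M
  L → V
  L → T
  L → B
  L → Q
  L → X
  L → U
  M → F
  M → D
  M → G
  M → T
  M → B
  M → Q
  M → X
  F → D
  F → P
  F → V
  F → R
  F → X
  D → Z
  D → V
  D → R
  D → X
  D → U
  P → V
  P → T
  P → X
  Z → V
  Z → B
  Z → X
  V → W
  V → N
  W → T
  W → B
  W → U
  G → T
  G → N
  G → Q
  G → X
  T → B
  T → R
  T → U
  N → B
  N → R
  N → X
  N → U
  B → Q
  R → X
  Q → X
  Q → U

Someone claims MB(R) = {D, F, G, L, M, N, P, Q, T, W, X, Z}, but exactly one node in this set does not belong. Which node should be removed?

W

By definition, MB(R) is built from R's parents, R's children, and the co-parents of R.
Ch(R) = {X}.
R's parents: D, F, N, T.
Co-parents of R (other parents of its children):
  parents(X) \ {R} = {D, F, G, L, M, N, P, Q, Z}.
MB(R) = {D, F, G, L, M, N, P, Q, T, X, Z}.
W is neither a parent, child, nor co-parent of R, so it does not belong.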